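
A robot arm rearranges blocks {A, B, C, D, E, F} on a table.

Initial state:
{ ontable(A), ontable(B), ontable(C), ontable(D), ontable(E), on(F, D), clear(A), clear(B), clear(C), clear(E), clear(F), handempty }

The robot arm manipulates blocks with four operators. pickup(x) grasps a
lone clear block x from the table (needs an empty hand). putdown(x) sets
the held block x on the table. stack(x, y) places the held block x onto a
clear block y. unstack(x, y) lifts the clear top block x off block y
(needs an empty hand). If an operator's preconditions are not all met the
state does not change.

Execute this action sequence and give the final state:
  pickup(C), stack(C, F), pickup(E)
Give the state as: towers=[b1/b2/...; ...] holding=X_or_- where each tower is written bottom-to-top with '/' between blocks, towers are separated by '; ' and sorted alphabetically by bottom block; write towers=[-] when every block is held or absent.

step 1 (pickup(C)): towers=[A; B; D/F; E] holding=C
step 2 (stack(C, F)): towers=[A; B; D/F/C; E] holding=-
step 3 (pickup(E)): towers=[A; B; D/F/C] holding=E

towers=[A; B; D/F/C] holding=E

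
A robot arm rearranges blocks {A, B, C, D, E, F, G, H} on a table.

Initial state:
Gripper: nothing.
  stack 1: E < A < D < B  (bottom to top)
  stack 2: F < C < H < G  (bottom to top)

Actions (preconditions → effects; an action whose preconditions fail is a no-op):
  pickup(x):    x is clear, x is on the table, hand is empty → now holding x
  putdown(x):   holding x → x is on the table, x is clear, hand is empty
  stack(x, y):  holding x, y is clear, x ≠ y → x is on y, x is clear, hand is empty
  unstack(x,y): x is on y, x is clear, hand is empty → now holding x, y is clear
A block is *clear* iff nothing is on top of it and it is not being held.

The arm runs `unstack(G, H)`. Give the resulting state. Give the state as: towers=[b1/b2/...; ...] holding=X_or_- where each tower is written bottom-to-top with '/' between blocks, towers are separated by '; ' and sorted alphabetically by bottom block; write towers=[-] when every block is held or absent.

before: towers=[E/A/D/B; F/C/H/G] holding=-
pre[unstack(G, H)]: on(G,H) ok, clear(G) ok, handempty ok
all met → apply unstack(G, H)
after:  towers=[E/A/D/B; F/C/H] holding=G

towers=[E/A/D/B; F/C/H] holding=G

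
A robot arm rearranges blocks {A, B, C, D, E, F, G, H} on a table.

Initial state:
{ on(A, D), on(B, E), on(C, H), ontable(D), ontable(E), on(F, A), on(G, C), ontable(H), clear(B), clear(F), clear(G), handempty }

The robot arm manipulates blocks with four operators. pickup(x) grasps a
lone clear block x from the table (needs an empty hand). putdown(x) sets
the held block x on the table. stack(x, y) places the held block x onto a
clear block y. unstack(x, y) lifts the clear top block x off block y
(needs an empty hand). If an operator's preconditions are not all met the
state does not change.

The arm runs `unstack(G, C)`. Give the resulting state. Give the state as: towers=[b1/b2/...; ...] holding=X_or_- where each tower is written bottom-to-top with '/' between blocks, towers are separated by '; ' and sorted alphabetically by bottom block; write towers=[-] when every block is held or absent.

before: towers=[D/A/F; E/B; H/C/G] holding=-
pre[unstack(G, C)]: on(G,C) ✓, clear(G) ✓, handempty ✓
all met → apply unstack(G, C)
after:  towers=[D/A/F; E/B; H/C] holding=G

towers=[D/A/F; E/B; H/C] holding=G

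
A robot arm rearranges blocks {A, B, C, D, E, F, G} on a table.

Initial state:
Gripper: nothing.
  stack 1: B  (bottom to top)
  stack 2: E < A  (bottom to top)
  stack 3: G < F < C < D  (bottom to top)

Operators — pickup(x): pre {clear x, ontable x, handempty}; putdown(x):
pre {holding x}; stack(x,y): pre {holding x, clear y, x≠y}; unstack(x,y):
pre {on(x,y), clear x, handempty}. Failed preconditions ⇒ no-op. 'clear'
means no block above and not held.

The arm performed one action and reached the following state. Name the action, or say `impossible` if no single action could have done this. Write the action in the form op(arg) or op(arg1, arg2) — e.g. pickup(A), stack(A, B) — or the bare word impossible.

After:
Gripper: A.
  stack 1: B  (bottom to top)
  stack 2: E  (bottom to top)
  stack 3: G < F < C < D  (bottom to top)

target: towers=[B; E; G/F/C/D] holding=A
         pickup(B) → towers=[E/A; G/F/C/D] holding=B
     unstack(D, C) → towers=[B; E/A; G/F/C] holding=D
     unstack(A, E) → towers=[B; E; G/F/C/D] holding=A  ← match

unstack(A, E)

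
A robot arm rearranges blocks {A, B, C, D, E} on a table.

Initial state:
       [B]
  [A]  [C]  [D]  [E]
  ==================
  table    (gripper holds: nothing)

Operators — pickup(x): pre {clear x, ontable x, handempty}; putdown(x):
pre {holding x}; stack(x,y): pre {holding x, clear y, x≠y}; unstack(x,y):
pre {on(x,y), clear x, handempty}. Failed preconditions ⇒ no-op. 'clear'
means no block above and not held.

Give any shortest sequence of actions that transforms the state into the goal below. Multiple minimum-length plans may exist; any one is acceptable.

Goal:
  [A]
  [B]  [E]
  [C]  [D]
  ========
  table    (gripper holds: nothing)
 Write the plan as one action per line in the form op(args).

step 1 (pickup(A)): towers=[C/B; D; E] holding=A
step 2 (stack(A, B)): towers=[C/B/A; D; E] holding=-
step 3 (pickup(E)): towers=[C/B/A; D] holding=E
step 4 (stack(E, D)): towers=[C/B/A; D/E] holding=-
goal check: towers=[C/B/A; D/E] holding=- — reached (length 4, optimal by BFS)

pickup(A)
stack(A, B)
pickup(E)
stack(E, D)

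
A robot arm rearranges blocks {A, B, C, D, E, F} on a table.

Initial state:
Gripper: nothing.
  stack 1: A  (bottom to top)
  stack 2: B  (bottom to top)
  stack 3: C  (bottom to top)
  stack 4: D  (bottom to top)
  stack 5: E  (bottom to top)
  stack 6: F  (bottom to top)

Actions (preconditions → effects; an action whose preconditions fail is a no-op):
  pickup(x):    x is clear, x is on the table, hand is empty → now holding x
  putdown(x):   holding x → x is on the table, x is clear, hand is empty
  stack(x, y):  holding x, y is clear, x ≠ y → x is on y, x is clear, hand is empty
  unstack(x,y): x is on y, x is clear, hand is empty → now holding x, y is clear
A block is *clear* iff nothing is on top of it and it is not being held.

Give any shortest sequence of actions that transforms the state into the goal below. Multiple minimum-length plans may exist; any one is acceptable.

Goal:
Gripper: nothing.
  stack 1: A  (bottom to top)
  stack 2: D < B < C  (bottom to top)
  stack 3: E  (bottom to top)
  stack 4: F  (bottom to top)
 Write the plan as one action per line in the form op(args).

pickup(B)
stack(B, D)
pickup(C)
stack(C, B)

step 1 (pickup(B)): towers=[A; C; D; E; F] holding=B
step 2 (stack(B, D)): towers=[A; C; D/B; E; F] holding=-
step 3 (pickup(C)): towers=[A; D/B; E; F] holding=C
step 4 (stack(C, B)): towers=[A; D/B/C; E; F] holding=-
goal check: towers=[A; D/B/C; E; F] holding=- — reached (length 4, optimal by BFS)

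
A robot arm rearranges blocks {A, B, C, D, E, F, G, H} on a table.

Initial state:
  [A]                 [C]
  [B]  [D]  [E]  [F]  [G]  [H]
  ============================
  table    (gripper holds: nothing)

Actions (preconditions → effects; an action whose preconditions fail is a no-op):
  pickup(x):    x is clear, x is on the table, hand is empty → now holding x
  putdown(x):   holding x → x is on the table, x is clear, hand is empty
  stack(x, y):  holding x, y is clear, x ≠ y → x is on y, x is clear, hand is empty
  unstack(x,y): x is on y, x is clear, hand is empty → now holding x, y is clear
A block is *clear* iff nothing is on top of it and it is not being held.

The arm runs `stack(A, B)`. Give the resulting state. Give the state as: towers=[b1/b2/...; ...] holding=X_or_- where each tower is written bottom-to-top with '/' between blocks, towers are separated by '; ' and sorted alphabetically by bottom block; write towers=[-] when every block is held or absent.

before: towers=[B/A; D; E; F; G/C; H] holding=-
pre[stack(A, B)]: holding(A) ✗, clear(B) ✗, A≠B ✓
holding(A), clear(B) unmet → stack(A, B) is a no-op
after:  towers=[B/A; D; E; F; G/C; H] holding=-

towers=[B/A; D; E; F; G/C; H] holding=-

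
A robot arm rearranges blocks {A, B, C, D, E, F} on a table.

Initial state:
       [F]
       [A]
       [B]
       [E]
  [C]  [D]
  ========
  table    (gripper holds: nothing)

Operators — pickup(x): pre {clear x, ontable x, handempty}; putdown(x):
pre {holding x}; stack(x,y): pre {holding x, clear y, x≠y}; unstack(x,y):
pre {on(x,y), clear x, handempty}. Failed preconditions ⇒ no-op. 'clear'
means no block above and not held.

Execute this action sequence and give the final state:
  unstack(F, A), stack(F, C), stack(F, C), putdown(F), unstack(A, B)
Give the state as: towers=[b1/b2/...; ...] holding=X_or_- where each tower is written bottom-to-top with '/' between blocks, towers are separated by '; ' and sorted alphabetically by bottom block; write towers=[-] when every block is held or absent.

towers=[C/F; D/E/B] holding=A

step 1 (unstack(F, A)): towers=[C; D/E/B/A] holding=F
step 2 (stack(F, C)): towers=[C/F; D/E/B/A] holding=-
step 3 (stack(F, C)) [no-op]: towers=[C/F; D/E/B/A] holding=-
step 4 (putdown(F)) [no-op]: towers=[C/F; D/E/B/A] holding=-
step 5 (unstack(A, B)): towers=[C/F; D/E/B] holding=A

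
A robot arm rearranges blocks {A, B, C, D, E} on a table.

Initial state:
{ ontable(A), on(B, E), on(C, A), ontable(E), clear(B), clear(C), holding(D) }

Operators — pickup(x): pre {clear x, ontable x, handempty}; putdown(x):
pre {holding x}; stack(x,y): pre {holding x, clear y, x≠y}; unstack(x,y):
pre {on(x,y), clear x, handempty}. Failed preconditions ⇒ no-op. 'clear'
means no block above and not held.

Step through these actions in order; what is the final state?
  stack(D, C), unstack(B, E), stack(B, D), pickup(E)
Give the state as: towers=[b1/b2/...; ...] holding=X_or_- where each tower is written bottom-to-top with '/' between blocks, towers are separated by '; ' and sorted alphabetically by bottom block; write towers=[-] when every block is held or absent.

towers=[A/C/D/B] holding=E

step 1 (stack(D, C)): towers=[A/C/D; E/B] holding=-
step 2 (unstack(B, E)): towers=[A/C/D; E] holding=B
step 3 (stack(B, D)): towers=[A/C/D/B; E] holding=-
step 4 (pickup(E)): towers=[A/C/D/B] holding=E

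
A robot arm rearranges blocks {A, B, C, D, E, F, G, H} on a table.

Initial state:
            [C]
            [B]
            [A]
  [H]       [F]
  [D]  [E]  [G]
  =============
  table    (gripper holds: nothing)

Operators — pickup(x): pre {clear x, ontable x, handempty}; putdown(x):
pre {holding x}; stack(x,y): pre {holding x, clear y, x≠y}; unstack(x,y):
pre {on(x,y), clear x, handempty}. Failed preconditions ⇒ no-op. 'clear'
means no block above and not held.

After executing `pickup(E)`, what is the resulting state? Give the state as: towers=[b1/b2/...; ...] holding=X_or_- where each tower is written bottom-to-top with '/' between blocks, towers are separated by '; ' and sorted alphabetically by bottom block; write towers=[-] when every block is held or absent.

towers=[D/H; G/F/A/B/C] holding=E

before: towers=[D/H; E; G/F/A/B/C] holding=-
pre[pickup(E)]: clear(E) ok, ontable(E) ok, handempty ok
all met → apply pickup(E)
after:  towers=[D/H; G/F/A/B/C] holding=E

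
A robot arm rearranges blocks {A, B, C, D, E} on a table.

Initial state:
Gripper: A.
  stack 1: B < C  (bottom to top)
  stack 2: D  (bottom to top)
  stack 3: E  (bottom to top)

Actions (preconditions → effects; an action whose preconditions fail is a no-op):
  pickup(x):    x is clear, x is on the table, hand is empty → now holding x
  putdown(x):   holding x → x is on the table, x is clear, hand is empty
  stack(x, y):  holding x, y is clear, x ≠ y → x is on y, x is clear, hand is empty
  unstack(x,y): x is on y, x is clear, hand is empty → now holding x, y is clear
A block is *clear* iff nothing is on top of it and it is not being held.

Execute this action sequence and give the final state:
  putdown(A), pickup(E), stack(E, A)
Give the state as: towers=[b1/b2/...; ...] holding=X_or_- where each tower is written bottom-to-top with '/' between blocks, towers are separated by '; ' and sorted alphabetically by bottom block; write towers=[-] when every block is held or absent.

towers=[A/E; B/C; D] holding=-

step 1 (putdown(A)): towers=[A; B/C; D; E] holding=-
step 2 (pickup(E)): towers=[A; B/C; D] holding=E
step 3 (stack(E, A)): towers=[A/E; B/C; D] holding=-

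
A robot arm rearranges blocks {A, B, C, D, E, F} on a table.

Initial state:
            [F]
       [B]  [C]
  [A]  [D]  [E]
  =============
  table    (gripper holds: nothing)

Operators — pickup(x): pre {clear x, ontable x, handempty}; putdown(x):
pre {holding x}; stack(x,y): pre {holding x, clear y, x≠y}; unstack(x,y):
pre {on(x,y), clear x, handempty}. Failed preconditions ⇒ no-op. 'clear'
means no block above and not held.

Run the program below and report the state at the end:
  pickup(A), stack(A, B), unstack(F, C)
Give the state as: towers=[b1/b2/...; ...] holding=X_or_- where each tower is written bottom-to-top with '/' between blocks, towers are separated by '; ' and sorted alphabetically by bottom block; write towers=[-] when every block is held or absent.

step 1 (pickup(A)): towers=[D/B; E/C/F] holding=A
step 2 (stack(A, B)): towers=[D/B/A; E/C/F] holding=-
step 3 (unstack(F, C)): towers=[D/B/A; E/C] holding=F

towers=[D/B/A; E/C] holding=F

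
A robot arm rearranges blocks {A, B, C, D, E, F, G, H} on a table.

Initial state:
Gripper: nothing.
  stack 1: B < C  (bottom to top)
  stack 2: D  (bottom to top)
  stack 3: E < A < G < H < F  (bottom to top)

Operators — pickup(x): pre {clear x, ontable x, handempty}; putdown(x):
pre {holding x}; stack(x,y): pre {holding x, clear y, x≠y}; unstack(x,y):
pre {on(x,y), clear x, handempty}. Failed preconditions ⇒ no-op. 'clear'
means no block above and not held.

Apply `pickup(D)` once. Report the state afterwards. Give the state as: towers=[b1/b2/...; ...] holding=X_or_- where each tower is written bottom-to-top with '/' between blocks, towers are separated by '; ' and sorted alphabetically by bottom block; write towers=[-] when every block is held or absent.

towers=[B/C; E/A/G/H/F] holding=D

before: towers=[B/C; D; E/A/G/H/F] holding=-
pre[pickup(D)]: clear(D) ok, ontable(D) ok, handempty ok
all met → apply pickup(D)
after:  towers=[B/C; E/A/G/H/F] holding=D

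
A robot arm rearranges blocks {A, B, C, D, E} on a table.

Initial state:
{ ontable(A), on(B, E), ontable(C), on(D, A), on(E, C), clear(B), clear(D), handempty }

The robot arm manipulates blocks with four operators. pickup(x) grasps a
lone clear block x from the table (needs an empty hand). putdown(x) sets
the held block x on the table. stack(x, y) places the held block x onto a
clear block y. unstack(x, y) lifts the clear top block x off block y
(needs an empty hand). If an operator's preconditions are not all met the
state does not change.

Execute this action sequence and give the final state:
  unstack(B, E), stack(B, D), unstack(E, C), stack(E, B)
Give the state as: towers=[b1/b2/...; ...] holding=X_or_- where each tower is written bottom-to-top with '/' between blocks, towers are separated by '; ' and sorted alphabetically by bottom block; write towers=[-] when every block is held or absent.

step 1 (unstack(B, E)): towers=[A/D; C/E] holding=B
step 2 (stack(B, D)): towers=[A/D/B; C/E] holding=-
step 3 (unstack(E, C)): towers=[A/D/B; C] holding=E
step 4 (stack(E, B)): towers=[A/D/B/E; C] holding=-

towers=[A/D/B/E; C] holding=-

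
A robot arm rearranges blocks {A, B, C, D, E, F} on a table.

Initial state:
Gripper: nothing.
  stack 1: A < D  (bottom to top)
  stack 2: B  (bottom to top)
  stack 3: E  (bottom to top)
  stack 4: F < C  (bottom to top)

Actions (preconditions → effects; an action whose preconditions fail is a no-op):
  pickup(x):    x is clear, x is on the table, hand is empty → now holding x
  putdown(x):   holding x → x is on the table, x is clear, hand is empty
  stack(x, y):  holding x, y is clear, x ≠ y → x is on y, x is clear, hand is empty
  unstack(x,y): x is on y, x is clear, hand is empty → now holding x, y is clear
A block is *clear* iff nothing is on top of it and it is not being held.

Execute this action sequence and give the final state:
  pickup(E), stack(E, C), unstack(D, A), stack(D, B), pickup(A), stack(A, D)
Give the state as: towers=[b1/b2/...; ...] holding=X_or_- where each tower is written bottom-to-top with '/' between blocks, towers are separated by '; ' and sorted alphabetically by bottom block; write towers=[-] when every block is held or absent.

step 1 (pickup(E)): towers=[A/D; B; F/C] holding=E
step 2 (stack(E, C)): towers=[A/D; B; F/C/E] holding=-
step 3 (unstack(D, A)): towers=[A; B; F/C/E] holding=D
step 4 (stack(D, B)): towers=[A; B/D; F/C/E] holding=-
step 5 (pickup(A)): towers=[B/D; F/C/E] holding=A
step 6 (stack(A, D)): towers=[B/D/A; F/C/E] holding=-

towers=[B/D/A; F/C/E] holding=-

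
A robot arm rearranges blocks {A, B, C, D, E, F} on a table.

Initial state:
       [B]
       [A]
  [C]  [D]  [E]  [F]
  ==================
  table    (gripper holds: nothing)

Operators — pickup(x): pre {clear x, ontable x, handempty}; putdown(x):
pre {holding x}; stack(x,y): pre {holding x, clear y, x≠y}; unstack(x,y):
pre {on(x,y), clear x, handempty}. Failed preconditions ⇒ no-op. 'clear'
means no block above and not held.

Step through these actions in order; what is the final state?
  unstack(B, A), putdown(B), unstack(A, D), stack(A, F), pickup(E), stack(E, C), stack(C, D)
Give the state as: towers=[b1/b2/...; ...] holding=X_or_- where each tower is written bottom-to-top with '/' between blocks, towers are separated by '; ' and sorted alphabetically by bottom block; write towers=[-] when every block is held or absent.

step 1 (unstack(B, A)): towers=[C; D/A; E; F] holding=B
step 2 (putdown(B)): towers=[B; C; D/A; E; F] holding=-
step 3 (unstack(A, D)): towers=[B; C; D; E; F] holding=A
step 4 (stack(A, F)): towers=[B; C; D; E; F/A] holding=-
step 5 (pickup(E)): towers=[B; C; D; F/A] holding=E
step 6 (stack(E, C)): towers=[B; C/E; D; F/A] holding=-
step 7 (stack(C, D)) [no-op]: towers=[B; C/E; D; F/A] holding=-

towers=[B; C/E; D; F/A] holding=-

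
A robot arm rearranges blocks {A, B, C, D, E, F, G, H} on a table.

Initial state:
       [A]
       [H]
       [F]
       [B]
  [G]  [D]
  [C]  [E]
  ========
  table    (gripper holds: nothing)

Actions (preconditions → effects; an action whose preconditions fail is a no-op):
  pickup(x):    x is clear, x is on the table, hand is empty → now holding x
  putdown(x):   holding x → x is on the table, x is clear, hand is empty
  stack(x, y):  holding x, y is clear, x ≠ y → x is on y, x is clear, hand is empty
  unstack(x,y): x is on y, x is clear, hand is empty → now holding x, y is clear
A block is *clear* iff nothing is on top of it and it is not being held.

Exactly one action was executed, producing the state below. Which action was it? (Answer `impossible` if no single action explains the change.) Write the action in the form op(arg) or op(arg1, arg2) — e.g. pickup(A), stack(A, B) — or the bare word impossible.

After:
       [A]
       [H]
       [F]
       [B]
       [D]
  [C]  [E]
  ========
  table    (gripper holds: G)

unstack(G, C)

target: towers=[C; E/D/B/F/H/A] holding=G
     unstack(G, C) → towers=[C; E/D/B/F/H/A] holding=G  ← match
     unstack(A, H) → towers=[C/G; E/D/B/F/H] holding=A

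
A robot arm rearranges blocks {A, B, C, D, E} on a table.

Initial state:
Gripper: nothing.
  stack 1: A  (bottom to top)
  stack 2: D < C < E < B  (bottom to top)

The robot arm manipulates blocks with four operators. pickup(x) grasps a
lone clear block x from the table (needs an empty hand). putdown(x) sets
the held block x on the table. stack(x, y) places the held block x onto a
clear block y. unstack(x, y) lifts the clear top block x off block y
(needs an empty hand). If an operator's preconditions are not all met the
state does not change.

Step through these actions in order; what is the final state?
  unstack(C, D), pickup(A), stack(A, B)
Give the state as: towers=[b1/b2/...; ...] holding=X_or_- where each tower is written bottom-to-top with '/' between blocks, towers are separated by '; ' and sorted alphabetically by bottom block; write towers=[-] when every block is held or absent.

step 1 (unstack(C, D)) [no-op]: towers=[A; D/C/E/B] holding=-
step 2 (pickup(A)): towers=[D/C/E/B] holding=A
step 3 (stack(A, B)): towers=[D/C/E/B/A] holding=-

towers=[D/C/E/B/A] holding=-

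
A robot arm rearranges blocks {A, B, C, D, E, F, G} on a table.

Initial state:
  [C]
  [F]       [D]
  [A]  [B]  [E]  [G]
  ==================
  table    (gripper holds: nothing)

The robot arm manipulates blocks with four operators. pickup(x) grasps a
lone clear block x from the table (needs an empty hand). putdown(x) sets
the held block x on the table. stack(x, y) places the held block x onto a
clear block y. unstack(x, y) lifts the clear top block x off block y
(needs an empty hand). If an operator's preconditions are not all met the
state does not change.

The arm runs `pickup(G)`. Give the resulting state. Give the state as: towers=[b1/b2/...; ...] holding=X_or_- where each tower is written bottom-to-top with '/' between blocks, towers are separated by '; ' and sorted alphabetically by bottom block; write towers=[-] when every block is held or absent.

towers=[A/F/C; B; E/D] holding=G

before: towers=[A/F/C; B; E/D; G] holding=-
pre[pickup(G)]: clear(G) yes, ontable(G) yes, handempty yes
all met → apply pickup(G)
after:  towers=[A/F/C; B; E/D] holding=G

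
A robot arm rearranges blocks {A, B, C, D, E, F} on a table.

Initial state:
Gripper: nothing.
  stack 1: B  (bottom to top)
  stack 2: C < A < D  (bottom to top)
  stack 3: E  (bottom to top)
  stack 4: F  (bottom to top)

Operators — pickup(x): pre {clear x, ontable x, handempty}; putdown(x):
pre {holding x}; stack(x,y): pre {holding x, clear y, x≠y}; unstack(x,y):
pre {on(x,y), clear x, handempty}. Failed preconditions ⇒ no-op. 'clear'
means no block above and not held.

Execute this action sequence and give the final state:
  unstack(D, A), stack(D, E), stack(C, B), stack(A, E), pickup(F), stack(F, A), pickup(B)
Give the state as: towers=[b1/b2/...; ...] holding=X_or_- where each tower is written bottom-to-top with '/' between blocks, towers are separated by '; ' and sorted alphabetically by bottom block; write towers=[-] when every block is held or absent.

towers=[C/A/F; E/D] holding=B

step 1 (unstack(D, A)): towers=[B; C/A; E; F] holding=D
step 2 (stack(D, E)): towers=[B; C/A; E/D; F] holding=-
step 3 (stack(C, B)) [no-op]: towers=[B; C/A; E/D; F] holding=-
step 4 (stack(A, E)) [no-op]: towers=[B; C/A; E/D; F] holding=-
step 5 (pickup(F)): towers=[B; C/A; E/D] holding=F
step 6 (stack(F, A)): towers=[B; C/A/F; E/D] holding=-
step 7 (pickup(B)): towers=[C/A/F; E/D] holding=B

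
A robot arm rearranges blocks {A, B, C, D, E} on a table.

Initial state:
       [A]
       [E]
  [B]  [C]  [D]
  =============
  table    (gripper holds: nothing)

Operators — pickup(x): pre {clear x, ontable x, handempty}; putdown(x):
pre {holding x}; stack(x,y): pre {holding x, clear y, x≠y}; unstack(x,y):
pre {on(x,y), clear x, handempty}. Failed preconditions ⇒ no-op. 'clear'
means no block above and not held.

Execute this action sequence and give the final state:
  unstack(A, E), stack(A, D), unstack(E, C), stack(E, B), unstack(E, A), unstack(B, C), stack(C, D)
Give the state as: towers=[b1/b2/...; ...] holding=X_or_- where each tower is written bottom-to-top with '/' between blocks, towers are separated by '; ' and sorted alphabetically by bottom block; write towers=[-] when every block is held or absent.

towers=[B/E; C; D/A] holding=-

step 1 (unstack(A, E)): towers=[B; C/E; D] holding=A
step 2 (stack(A, D)): towers=[B; C/E; D/A] holding=-
step 3 (unstack(E, C)): towers=[B; C; D/A] holding=E
step 4 (stack(E, B)): towers=[B/E; C; D/A] holding=-
step 5 (unstack(E, A)) [no-op]: towers=[B/E; C; D/A] holding=-
step 6 (unstack(B, C)) [no-op]: towers=[B/E; C; D/A] holding=-
step 7 (stack(C, D)) [no-op]: towers=[B/E; C; D/A] holding=-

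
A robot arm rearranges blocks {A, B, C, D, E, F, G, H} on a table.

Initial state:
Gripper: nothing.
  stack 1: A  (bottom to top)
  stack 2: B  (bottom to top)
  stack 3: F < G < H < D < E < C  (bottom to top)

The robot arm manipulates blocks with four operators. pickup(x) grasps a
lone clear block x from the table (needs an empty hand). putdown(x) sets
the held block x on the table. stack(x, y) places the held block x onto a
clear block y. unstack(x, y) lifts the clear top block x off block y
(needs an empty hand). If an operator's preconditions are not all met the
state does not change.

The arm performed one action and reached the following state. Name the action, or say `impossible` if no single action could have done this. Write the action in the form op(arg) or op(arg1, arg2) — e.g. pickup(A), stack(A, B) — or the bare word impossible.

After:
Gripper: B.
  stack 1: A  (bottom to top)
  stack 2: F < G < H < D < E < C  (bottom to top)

target: towers=[A; F/G/H/D/E/C] holding=B
         pickup(A) → towers=[B; F/G/H/D/E/C] holding=A
         pickup(B) → towers=[A; F/G/H/D/E/C] holding=B  ← match
     unstack(C, E) → towers=[A; B; F/G/H/D/E] holding=C

pickup(B)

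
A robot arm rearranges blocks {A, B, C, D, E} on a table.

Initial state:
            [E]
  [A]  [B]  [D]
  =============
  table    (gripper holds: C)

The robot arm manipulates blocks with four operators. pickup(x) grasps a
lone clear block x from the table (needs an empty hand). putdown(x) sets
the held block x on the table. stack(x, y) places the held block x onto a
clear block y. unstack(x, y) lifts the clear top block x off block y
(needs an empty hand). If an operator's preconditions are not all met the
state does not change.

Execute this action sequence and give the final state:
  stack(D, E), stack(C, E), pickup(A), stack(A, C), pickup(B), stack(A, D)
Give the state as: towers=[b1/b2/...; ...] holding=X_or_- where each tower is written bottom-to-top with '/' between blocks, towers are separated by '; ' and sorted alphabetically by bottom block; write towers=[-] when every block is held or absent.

towers=[D/E/C/A] holding=B

step 1 (stack(D, E)) [no-op]: towers=[A; B; D/E] holding=C
step 2 (stack(C, E)): towers=[A; B; D/E/C] holding=-
step 3 (pickup(A)): towers=[B; D/E/C] holding=A
step 4 (stack(A, C)): towers=[B; D/E/C/A] holding=-
step 5 (pickup(B)): towers=[D/E/C/A] holding=B
step 6 (stack(A, D)) [no-op]: towers=[D/E/C/A] holding=B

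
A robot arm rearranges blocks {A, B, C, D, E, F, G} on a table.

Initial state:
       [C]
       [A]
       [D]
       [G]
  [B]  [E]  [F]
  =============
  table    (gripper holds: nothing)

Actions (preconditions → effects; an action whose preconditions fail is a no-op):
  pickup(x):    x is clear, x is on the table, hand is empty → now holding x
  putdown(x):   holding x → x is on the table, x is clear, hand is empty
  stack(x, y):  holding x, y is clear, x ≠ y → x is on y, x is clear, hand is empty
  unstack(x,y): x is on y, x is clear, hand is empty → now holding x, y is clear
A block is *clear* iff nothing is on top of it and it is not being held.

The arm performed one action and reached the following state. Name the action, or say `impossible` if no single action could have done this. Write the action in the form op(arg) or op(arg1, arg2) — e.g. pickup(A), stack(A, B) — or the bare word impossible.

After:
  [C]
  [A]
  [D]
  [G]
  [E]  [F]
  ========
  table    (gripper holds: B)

pickup(B)

target: towers=[E/G/D/A/C; F] holding=B
         pickup(B) → towers=[E/G/D/A/C; F] holding=B  ← match
         pickup(F) → towers=[B; E/G/D/A/C] holding=F
     unstack(C, A) → towers=[B; E/G/D/A; F] holding=C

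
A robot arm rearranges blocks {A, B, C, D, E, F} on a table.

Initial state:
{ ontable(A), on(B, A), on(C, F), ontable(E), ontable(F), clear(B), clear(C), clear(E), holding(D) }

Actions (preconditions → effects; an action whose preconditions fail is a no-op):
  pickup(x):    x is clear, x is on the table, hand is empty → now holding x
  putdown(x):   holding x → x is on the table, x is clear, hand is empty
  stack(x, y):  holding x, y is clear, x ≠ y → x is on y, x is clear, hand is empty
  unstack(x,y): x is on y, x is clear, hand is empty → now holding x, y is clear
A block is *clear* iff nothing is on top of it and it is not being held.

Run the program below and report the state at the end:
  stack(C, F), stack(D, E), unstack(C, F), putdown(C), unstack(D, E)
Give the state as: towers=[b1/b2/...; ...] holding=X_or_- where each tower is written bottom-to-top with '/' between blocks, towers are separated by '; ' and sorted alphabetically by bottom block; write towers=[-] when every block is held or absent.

step 1 (stack(C, F)) [no-op]: towers=[A/B; E; F/C] holding=D
step 2 (stack(D, E)): towers=[A/B; E/D; F/C] holding=-
step 3 (unstack(C, F)): towers=[A/B; E/D; F] holding=C
step 4 (putdown(C)): towers=[A/B; C; E/D; F] holding=-
step 5 (unstack(D, E)): towers=[A/B; C; E; F] holding=D

towers=[A/B; C; E; F] holding=D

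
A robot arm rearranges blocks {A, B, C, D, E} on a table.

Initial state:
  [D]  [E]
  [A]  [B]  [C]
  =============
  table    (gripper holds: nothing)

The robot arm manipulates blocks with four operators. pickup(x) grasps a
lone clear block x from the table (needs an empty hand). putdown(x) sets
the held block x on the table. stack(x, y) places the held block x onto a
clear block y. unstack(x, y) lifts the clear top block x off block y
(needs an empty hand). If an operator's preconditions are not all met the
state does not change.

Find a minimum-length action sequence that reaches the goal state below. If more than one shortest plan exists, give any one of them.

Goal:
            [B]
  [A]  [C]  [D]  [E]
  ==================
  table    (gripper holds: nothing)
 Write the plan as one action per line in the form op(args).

unstack(D, A)
putdown(D)
unstack(E, B)
putdown(E)
pickup(B)
stack(B, D)

step 1 (unstack(D, A)): towers=[A; B/E; C] holding=D
step 2 (putdown(D)): towers=[A; B/E; C; D] holding=-
step 3 (unstack(E, B)): towers=[A; B; C; D] holding=E
step 4 (putdown(E)): towers=[A; B; C; D; E] holding=-
step 5 (pickup(B)): towers=[A; C; D; E] holding=B
step 6 (stack(B, D)): towers=[A; C; D/B; E] holding=-
goal check: towers=[A; C; D/B; E] holding=- — reached (length 6, optimal by BFS)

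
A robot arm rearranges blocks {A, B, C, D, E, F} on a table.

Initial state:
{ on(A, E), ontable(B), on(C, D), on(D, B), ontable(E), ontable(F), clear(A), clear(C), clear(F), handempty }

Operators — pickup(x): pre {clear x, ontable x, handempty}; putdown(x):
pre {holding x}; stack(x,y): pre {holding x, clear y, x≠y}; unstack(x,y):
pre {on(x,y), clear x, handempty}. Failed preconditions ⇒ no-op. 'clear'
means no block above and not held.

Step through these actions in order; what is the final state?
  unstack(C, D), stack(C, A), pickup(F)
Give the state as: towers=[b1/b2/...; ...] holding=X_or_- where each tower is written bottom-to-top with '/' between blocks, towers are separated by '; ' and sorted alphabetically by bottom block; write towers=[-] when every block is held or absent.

step 1 (unstack(C, D)): towers=[B/D; E/A; F] holding=C
step 2 (stack(C, A)): towers=[B/D; E/A/C; F] holding=-
step 3 (pickup(F)): towers=[B/D; E/A/C] holding=F

towers=[B/D; E/A/C] holding=F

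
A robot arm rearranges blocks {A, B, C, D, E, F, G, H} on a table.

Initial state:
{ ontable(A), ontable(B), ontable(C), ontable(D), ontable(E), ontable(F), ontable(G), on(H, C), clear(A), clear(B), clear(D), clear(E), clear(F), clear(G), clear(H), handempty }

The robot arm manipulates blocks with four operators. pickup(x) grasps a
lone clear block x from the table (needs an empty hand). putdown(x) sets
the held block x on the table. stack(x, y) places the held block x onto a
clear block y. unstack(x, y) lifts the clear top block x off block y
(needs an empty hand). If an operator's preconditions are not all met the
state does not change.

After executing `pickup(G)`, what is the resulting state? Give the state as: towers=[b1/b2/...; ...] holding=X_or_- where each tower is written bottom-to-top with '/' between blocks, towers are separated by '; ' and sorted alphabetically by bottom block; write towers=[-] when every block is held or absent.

towers=[A; B; C/H; D; E; F] holding=G

before: towers=[A; B; C/H; D; E; F; G] holding=-
pre[pickup(G)]: clear(G) yes, ontable(G) yes, handempty yes
all met → apply pickup(G)
after:  towers=[A; B; C/H; D; E; F] holding=G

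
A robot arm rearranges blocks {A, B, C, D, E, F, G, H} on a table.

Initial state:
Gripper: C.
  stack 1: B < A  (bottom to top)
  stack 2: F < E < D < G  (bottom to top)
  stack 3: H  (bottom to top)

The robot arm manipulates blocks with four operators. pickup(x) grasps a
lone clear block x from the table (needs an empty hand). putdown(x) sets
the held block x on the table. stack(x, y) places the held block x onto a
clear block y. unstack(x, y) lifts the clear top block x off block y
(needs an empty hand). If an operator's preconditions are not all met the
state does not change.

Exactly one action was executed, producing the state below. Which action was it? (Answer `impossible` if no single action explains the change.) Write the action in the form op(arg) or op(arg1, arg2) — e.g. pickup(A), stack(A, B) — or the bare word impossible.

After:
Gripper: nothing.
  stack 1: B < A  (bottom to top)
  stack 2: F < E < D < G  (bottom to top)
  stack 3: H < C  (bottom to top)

stack(C, H)

target: towers=[B/A; F/E/D/G; H/C] holding=-
        putdown(C) → towers=[B/A; C; F/E/D/G; H] holding=-
       stack(C, G) → towers=[B/A; F/E/D/G/C; H] holding=-
       stack(C, A) → towers=[B/A/C; F/E/D/G; H] holding=-
       stack(C, H) → towers=[B/A; F/E/D/G; H/C] holding=-  ← match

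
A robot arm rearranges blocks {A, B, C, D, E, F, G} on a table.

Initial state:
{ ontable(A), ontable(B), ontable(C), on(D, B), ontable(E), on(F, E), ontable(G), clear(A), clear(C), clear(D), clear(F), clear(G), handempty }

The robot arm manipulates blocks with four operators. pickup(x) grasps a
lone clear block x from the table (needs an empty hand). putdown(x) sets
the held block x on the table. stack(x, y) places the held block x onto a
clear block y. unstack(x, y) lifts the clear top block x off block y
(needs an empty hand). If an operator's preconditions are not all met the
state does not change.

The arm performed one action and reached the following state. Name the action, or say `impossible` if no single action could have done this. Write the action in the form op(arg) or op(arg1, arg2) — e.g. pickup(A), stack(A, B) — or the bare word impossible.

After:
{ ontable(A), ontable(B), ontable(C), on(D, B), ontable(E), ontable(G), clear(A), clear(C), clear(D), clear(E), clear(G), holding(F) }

target: towers=[A; B/D; C; E; G] holding=F
     unstack(F, E) → towers=[A; B/D; C; E; G] holding=F  ← match
         pickup(G) → towers=[A; B/D; C; E/F] holding=G
     unstack(D, B) → towers=[A; B; C; E/F; G] holding=D
         pickup(A) → towers=[B/D; C; E/F; G] holding=A
         pickup(C) → towers=[A; B/D; E/F; G] holding=C

unstack(F, E)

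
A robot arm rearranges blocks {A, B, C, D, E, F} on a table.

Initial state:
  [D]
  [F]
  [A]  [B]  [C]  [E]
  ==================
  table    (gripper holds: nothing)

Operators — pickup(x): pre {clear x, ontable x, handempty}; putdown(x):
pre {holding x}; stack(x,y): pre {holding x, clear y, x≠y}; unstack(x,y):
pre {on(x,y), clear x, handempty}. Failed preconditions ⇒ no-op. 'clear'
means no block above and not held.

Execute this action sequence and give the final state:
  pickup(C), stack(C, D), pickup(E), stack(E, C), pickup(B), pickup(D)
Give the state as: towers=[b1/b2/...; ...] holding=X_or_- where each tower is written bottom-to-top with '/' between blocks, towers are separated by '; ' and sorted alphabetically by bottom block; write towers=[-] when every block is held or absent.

step 1 (pickup(C)): towers=[A/F/D; B; E] holding=C
step 2 (stack(C, D)): towers=[A/F/D/C; B; E] holding=-
step 3 (pickup(E)): towers=[A/F/D/C; B] holding=E
step 4 (stack(E, C)): towers=[A/F/D/C/E; B] holding=-
step 5 (pickup(B)): towers=[A/F/D/C/E] holding=B
step 6 (pickup(D)) [no-op]: towers=[A/F/D/C/E] holding=B

towers=[A/F/D/C/E] holding=B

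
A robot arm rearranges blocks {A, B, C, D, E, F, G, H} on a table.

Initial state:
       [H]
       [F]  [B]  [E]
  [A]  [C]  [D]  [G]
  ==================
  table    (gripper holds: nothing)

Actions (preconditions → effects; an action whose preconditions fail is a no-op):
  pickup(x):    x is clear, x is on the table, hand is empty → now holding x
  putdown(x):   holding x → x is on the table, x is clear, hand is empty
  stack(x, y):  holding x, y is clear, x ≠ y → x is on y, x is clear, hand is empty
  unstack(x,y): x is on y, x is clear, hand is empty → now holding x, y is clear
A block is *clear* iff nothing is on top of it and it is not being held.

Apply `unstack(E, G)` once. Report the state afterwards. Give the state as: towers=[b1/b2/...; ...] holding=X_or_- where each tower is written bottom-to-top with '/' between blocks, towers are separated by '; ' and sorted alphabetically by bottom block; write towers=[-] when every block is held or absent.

towers=[A; C/F/H; D/B; G] holding=E

before: towers=[A; C/F/H; D/B; G/E] holding=-
pre[unstack(E, G)]: on(E,G) yes, clear(E) yes, handempty yes
all met → apply unstack(E, G)
after:  towers=[A; C/F/H; D/B; G] holding=E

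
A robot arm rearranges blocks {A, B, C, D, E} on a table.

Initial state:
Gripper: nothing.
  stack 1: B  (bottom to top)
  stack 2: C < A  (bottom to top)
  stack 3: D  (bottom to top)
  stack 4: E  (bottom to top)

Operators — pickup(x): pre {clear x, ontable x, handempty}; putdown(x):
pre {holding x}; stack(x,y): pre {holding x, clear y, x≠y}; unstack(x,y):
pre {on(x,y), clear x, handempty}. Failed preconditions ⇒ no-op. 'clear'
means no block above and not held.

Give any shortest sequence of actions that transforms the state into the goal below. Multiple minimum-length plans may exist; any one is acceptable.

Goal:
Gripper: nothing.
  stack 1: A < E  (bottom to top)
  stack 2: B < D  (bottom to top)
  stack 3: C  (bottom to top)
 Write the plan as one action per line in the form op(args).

step 1 (pickup(D)): towers=[B; C/A; E] holding=D
step 2 (stack(D, B)): towers=[B/D; C/A; E] holding=-
step 3 (unstack(A, C)): towers=[B/D; C; E] holding=A
step 4 (putdown(A)): towers=[A; B/D; C; E] holding=-
step 5 (pickup(E)): towers=[A; B/D; C] holding=E
step 6 (stack(E, A)): towers=[A/E; B/D; C] holding=-
goal check: towers=[A/E; B/D; C] holding=- — reached (length 6, optimal by BFS)

pickup(D)
stack(D, B)
unstack(A, C)
putdown(A)
pickup(E)
stack(E, A)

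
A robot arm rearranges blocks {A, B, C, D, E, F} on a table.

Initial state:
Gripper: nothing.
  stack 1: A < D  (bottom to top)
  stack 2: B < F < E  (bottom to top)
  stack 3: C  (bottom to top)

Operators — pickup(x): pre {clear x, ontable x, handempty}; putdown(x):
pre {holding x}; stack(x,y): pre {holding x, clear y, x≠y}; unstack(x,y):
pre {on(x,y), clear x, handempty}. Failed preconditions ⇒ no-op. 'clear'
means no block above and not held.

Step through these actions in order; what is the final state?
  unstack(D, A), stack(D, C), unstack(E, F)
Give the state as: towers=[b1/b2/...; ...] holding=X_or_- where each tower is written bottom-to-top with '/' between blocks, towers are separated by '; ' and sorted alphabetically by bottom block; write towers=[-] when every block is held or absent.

towers=[A; B/F; C/D] holding=E

step 1 (unstack(D, A)): towers=[A; B/F/E; C] holding=D
step 2 (stack(D, C)): towers=[A; B/F/E; C/D] holding=-
step 3 (unstack(E, F)): towers=[A; B/F; C/D] holding=E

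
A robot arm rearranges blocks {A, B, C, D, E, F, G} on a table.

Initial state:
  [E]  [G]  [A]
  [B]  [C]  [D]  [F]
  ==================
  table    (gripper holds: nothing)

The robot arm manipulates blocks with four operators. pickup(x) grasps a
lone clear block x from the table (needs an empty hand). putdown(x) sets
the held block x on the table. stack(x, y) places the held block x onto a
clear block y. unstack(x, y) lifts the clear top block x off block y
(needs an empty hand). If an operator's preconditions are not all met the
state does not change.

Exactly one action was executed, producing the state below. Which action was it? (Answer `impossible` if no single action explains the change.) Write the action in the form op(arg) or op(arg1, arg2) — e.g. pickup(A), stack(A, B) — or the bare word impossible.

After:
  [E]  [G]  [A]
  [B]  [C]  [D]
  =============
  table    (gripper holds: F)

pickup(F)

target: towers=[B/E; C/G; D/A] holding=F
         pickup(F) → towers=[B/E; C/G; D/A] holding=F  ← match
     unstack(G, C) → towers=[B/E; C; D/A; F] holding=G
     unstack(A, D) → towers=[B/E; C/G; D; F] holding=A
     unstack(E, B) → towers=[B; C/G; D/A; F] holding=E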